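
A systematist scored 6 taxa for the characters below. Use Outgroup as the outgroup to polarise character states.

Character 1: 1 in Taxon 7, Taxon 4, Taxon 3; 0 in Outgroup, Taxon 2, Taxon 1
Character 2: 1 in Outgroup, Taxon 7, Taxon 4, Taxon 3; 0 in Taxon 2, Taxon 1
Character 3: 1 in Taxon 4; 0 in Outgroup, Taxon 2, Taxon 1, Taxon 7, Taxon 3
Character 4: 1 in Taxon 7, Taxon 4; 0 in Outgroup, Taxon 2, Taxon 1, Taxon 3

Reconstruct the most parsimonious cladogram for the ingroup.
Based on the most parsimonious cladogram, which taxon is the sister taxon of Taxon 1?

Character polarity is set by the outgroup: the derived state is whichever differs from the outgroup's state, so for Character 2 the derived state is '0', and for the remaining characters it is '1'.
Character 1 (derived state '1') is shared by Taxon 3, Taxon 4, and Taxon 7 — a synapomorphy uniting that clade.
Character 2 (derived state '0') is shared by Taxon 1 and Taxon 2 — a synapomorphy uniting that clade.
Character 3: derived state '1' in Taxon 4 only — an autapomorphy, so it tells us nothing about relationships among taxa.
Only Taxon 4 and Taxon 7 show the derived state '1' for Character 4, supporting them as a clade.
Most parsimonious ingroup topology: ((Taxon 2,Taxon 1),((Taxon 7,Taxon 4),Taxon 3)).
Taxon 1 and Taxon 2 form a cherry on this tree, so they are sister taxa.

Taxon 2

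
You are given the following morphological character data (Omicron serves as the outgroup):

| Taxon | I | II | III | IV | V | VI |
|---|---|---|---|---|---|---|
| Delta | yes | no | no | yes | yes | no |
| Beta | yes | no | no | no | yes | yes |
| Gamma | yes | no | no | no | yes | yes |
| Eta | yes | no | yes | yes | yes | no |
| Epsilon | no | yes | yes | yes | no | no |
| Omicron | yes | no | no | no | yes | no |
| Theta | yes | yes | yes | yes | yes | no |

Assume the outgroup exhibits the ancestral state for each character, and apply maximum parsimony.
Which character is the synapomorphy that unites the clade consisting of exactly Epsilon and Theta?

Character polarity is set by the outgroup: the derived state is whichever differs from the outgroup's state, so for I, V the derived state is 'no', and for the remaining characters it is 'yes'.
I: derived state 'no' in Epsilon only — an autapomorphy, so it tells us nothing about relationships among taxa.
Only Epsilon and Theta show the derived state 'yes' for II, supporting them as a clade.
III (derived state 'yes') is shared by Epsilon, Eta, and Theta — a synapomorphy uniting that clade.
IV: derived state 'yes' in Delta, Epsilon, Eta, and Theta only — synapomorphy for {Delta, Epsilon, Eta, Theta}.
V (derived state 'no') is unique to Epsilon (autapomorphy; uninformative for grouping).
Only Beta and Gamma show the derived state 'yes' for VI, supporting them as a clade.
Most parsimonious ingroup topology: ((Beta,Gamma),(((Epsilon,Theta),Eta),Delta)).
The clade {Epsilon, Theta} is supported by II: its derived state 'yes' occurs in exactly those taxa and in no other taxon (including the outgroup).

II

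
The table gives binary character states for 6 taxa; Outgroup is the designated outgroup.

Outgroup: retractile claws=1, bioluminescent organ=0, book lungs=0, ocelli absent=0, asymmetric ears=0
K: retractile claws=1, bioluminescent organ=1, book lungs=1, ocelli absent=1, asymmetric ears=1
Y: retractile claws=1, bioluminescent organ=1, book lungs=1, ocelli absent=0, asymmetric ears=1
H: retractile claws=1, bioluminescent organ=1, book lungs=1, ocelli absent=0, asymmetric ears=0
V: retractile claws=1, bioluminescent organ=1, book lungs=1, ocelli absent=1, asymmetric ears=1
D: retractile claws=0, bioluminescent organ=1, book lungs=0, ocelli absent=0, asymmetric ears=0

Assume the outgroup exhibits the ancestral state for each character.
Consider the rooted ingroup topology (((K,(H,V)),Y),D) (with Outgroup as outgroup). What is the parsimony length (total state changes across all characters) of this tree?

7

Map each character onto (((K,(H,V)),Y),D) (rooted by Outgroup) and count the minimum state changes it requires (Fitch parsimony):
retractile claws: 1; bioluminescent organ: 1; book lungs: 1; ocelli absent: 2; asymmetric ears: 2.
Total tree length = 7.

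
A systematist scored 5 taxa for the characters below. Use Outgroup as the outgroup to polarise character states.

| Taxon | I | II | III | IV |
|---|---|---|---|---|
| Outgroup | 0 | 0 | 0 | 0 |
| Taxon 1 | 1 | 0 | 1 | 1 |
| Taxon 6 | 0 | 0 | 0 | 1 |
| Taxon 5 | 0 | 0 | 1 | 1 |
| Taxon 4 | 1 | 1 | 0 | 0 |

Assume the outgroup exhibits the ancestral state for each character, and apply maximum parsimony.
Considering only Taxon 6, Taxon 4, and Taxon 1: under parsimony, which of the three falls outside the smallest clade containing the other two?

The outgroup has state '0' for every character, so '1' is the derived state throughout.
I groups Taxon 1 and Taxon 4, which is incompatible with the clades supported by the remaining characters; treating it as convergent (homoplasy) costs fewer steps than any alternative tree.
II (derived state '1') is unique to Taxon 4 (autapomorphy; uninformative for grouping).
III (derived state '1') is shared by Taxon 1 and Taxon 5 — a synapomorphy uniting that clade.
IV: derived state '1' in Taxon 1, Taxon 5, and Taxon 6 only — synapomorphy for {Taxon 1, Taxon 5, Taxon 6}.
Most parsimonious ingroup topology: (((Taxon 1,Taxon 5),Taxon 6),Taxon 4).
Taxon 1 and Taxon 6 share a more recent common ancestor with each other than either does with Taxon 4, so Taxon 4 is the least closely related of the three.

Taxon 4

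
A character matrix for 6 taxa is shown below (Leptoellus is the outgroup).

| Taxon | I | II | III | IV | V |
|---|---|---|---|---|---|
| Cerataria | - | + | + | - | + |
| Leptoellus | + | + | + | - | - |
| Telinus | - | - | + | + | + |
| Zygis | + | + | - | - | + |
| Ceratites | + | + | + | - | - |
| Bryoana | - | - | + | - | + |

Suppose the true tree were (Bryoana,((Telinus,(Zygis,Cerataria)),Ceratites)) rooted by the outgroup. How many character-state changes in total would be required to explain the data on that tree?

Map each character onto (Bryoana,((Telinus,(Zygis,Cerataria)),Ceratites)) (rooted by Leptoellus) and count the minimum state changes it requires (Fitch parsimony):
I: 3; II: 2; III: 1; IV: 1; V: 2.
Total tree length = 9.

9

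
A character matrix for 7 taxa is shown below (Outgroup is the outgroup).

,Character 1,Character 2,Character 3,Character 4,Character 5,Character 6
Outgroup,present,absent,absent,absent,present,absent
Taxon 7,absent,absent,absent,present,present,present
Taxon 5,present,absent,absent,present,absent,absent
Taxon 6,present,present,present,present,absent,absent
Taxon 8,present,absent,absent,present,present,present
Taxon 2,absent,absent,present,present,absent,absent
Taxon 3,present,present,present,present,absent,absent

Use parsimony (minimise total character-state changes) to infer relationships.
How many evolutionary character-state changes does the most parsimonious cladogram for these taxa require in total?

7

Character polarity is set by the outgroup: the derived state is whichever differs from the outgroup's state, so for Character 1, Character 5 the derived state is 'absent', and for the remaining characters it is 'present'.
Character 1 (state 'absent') occurs in Taxon 2 and Taxon 7 but conflicts with the nesting implied by the other characters — most parsimoniously interpreted as homoplasy.
Character 2: derived state 'present' in Taxon 3 and Taxon 6 only — synapomorphy for {Taxon 3, Taxon 6}.
Only Taxon 2, Taxon 3, and Taxon 6 show the derived state 'present' for Character 3, supporting them as a clade.
Character 4 (derived state 'present') is shared by all ingroup taxa — unites the whole ingroup.
Only Taxon 2, Taxon 3, Taxon 5, and Taxon 6 show the derived state 'absent' for Character 5, supporting them as a clade.
Only Taxon 7 and Taxon 8 show the derived state 'present' for Character 6, supporting them as a clade.
Most parsimonious ingroup topology: ((Taxon 7,Taxon 8),(Taxon 5,((Taxon 6,Taxon 3),Taxon 2))).
Changes per character on this tree: Character 1: 2; Character 2: 1; Character 3: 1; Character 4: 1; Character 5: 1; Character 6: 1.
Total = 7.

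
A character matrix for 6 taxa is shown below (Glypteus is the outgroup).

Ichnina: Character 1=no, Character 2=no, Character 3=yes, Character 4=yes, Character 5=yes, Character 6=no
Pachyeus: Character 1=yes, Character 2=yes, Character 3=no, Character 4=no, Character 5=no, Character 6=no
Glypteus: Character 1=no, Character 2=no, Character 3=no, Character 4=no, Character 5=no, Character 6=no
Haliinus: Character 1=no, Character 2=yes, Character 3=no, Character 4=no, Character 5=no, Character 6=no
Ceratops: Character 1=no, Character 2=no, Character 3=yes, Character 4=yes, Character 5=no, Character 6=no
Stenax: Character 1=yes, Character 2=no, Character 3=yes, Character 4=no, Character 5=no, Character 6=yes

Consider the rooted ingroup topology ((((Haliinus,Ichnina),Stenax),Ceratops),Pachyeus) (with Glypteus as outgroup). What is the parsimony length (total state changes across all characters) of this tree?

10

Map each character onto ((((Haliinus,Ichnina),Stenax),Ceratops),Pachyeus) (rooted by Glypteus) and count the minimum state changes it requires (Fitch parsimony):
Character 1: 2; Character 2: 2; Character 3: 2; Character 4: 2; Character 5: 1; Character 6: 1.
Total tree length = 10.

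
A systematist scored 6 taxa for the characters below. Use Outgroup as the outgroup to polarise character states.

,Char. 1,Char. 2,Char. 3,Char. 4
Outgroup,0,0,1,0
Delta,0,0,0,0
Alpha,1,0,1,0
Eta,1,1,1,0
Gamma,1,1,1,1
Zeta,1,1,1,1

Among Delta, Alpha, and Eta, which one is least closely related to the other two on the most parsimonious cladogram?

Character polarity is set by the outgroup: the derived state is whichever differs from the outgroup's state, so for Char. 3 the derived state is '0', and for the remaining characters it is '1'.
Char. 1: derived state '1' in Alpha, Eta, Gamma, and Zeta only — synapomorphy for {Alpha, Eta, Gamma, Zeta}.
Char. 2: derived state '1' in Eta, Gamma, and Zeta only — synapomorphy for {Eta, Gamma, Zeta}.
Char. 3: derived state '0' in Delta only — an autapomorphy, so it tells us nothing about relationships among taxa.
Only Gamma and Zeta show the derived state '1' for Char. 4, supporting them as a clade.
Most parsimonious ingroup topology: (Delta,(Alpha,(Eta,(Gamma,Zeta)))).
Eta and Alpha share a more recent common ancestor with each other than either does with Delta, so Delta is the least closely related of the three.

Delta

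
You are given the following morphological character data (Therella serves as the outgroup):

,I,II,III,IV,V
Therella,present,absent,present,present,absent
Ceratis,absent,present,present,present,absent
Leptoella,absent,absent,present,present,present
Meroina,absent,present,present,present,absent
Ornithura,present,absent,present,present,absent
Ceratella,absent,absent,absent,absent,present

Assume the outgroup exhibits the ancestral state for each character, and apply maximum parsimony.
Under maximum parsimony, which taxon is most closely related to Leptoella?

Ceratella

Character polarity is set by the outgroup: the derived state is whichever differs from the outgroup's state, so for I, III, IV the derived state is 'absent', and for the remaining characters it is 'present'.
Only Ceratella, Ceratis, Leptoella, and Meroina show the derived state 'absent' for I, supporting them as a clade.
II: derived state 'present' in Ceratis and Meroina only — synapomorphy for {Ceratis, Meroina}.
III: derived state 'absent' in Ceratella only — an autapomorphy, so it tells us nothing about relationships among taxa.
IV: derived state 'absent' in Ceratella only — an autapomorphy, so it tells us nothing about relationships among taxa.
Only Ceratella and Leptoella show the derived state 'present' for V, supporting them as a clade.
Most parsimonious ingroup topology: (((Ceratis,Meroina),(Leptoella,Ceratella)),Ornithura).
Leptoella and Ceratella form a cherry on this tree, so they are sister taxa.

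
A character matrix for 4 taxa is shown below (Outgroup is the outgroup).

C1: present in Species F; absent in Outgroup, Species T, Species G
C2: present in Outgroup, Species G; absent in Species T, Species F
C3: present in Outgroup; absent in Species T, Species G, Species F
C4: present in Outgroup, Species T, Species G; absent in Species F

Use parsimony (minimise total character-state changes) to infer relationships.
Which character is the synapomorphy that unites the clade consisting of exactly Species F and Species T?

C2

Character polarity is set by the outgroup: the derived state is whichever differs from the outgroup's state, so for C2, C3, C4 the derived state is 'absent', and for the remaining characters it is 'present'.
C1 (derived state 'present') is unique to Species F (autapomorphy; uninformative for grouping).
C2 (derived state 'absent') is shared by Species F and Species T — a synapomorphy uniting that clade.
C3 (derived state 'absent') is shared by all ingroup taxa — unites the whole ingroup.
C4 (derived state 'absent') is unique to Species F (autapomorphy; uninformative for grouping).
Most parsimonious ingroup topology: ((Species T,Species F),Species G).
The clade {Species F, Species T} is supported by C2: its derived state 'absent' occurs in exactly those taxa and in no other taxon (including the outgroup).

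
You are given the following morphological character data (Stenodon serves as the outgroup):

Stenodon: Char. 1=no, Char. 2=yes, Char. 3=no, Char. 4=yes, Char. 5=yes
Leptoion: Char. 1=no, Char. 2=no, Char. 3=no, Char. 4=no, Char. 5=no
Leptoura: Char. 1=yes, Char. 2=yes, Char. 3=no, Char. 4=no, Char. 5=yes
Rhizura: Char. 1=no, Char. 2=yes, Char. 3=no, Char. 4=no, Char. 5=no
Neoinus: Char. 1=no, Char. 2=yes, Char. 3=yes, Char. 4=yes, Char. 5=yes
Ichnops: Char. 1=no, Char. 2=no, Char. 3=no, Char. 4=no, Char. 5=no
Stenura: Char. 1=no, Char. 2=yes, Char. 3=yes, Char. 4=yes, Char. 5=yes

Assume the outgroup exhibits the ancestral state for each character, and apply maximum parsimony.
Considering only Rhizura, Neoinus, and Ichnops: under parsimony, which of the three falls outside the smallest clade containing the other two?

Neoinus

Character polarity is set by the outgroup: the derived state is whichever differs from the outgroup's state, so for Char. 2, Char. 4, Char. 5 the derived state is 'no', and for the remaining characters it is 'yes'.
Char. 1: derived state 'yes' in Leptoura only — an autapomorphy, so it tells us nothing about relationships among taxa.
Char. 2: derived state 'no' in Ichnops and Leptoion only — synapomorphy for {Ichnops, Leptoion}.
Char. 3: derived state 'yes' in Neoinus and Stenura only — synapomorphy for {Neoinus, Stenura}.
Only Ichnops, Leptoion, Leptoura, and Rhizura show the derived state 'no' for Char. 4, supporting them as a clade.
Char. 5: derived state 'no' in Ichnops, Leptoion, and Rhizura only — synapomorphy for {Ichnops, Leptoion, Rhizura}.
Most parsimonious ingroup topology: ((((Leptoion,Ichnops),Rhizura),Leptoura),(Neoinus,Stenura)).
Ichnops and Rhizura share a more recent common ancestor with each other than either does with Neoinus, so Neoinus is the least closely related of the three.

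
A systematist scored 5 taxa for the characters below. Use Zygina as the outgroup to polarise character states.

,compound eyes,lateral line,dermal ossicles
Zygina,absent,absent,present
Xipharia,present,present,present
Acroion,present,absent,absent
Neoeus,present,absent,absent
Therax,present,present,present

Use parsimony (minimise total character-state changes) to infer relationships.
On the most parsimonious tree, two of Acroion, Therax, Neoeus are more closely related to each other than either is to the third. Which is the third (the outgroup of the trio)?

Therax

Character polarity is set by the outgroup: the derived state is whichever differs from the outgroup's state, so for dermal ossicles the derived state is 'absent', and for the remaining characters it is 'present'.
All ingroup taxa share the derived state 'present' for compound eyes; it defines the ingroup but does not resolve relationships within it.
lateral line (derived state 'present') is shared by Therax and Xipharia — a synapomorphy uniting that clade.
Only Acroion and Neoeus show the derived state 'absent' for dermal ossicles, supporting them as a clade.
Most parsimonious ingroup topology: ((Xipharia,Therax),(Acroion,Neoeus)).
Acroion and Neoeus share a more recent common ancestor with each other than either does with Therax, so Therax is the least closely related of the three.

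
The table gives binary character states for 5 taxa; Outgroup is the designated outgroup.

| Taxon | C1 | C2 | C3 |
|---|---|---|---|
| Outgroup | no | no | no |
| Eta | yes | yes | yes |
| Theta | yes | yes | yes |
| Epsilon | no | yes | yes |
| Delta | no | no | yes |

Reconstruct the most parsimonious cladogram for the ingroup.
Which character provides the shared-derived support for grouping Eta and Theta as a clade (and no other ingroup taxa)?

C1

The outgroup has state 'no' for every character, so 'yes' is the derived state throughout.
Only Eta and Theta show the derived state 'yes' for C1, supporting them as a clade.
Only Epsilon, Eta, and Theta show the derived state 'yes' for C2, supporting them as a clade.
All ingroup taxa share the derived state 'yes' for C3; it defines the ingroup but does not resolve relationships within it.
Most parsimonious ingroup topology: (((Eta,Theta),Epsilon),Delta).
The clade {Eta, Theta} is supported by C1: its derived state 'yes' occurs in exactly those taxa and in no other taxon (including the outgroup).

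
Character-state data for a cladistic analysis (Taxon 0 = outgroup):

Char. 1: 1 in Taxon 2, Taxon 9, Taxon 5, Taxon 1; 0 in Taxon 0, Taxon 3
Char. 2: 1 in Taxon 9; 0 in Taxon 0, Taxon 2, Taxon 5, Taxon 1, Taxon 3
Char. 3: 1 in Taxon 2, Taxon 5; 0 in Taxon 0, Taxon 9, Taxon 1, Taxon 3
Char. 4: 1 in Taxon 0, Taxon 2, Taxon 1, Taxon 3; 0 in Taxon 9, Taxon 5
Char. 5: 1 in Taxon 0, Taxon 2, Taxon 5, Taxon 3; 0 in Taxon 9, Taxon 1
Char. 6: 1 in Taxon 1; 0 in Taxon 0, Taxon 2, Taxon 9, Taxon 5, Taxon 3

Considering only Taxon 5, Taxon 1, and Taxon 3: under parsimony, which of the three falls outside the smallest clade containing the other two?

Taxon 3

Character polarity is set by the outgroup: the derived state is whichever differs from the outgroup's state, so for Char. 4, Char. 5 the derived state is '0', and for the remaining characters it is '1'.
Only Taxon 1, Taxon 2, Taxon 5, and Taxon 9 show the derived state '1' for Char. 1, supporting them as a clade.
Char. 2 (derived state '1') is unique to Taxon 9 (autapomorphy; uninformative for grouping).
Char. 3 (derived state '1') is shared by Taxon 2 and Taxon 5 — a synapomorphy uniting that clade.
Char. 4 (state '0') occurs in Taxon 5 and Taxon 9 but conflicts with the nesting implied by the other characters — most parsimoniously interpreted as homoplasy.
Char. 5: derived state '0' in Taxon 1 and Taxon 9 only — synapomorphy for {Taxon 1, Taxon 9}.
Char. 6: derived state '1' in Taxon 1 only — an autapomorphy, so it tells us nothing about relationships among taxa.
Most parsimonious ingroup topology: (((Taxon 2,Taxon 5),(Taxon 9,Taxon 1)),Taxon 3).
Taxon 1 and Taxon 5 share a more recent common ancestor with each other than either does with Taxon 3, so Taxon 3 is the least closely related of the three.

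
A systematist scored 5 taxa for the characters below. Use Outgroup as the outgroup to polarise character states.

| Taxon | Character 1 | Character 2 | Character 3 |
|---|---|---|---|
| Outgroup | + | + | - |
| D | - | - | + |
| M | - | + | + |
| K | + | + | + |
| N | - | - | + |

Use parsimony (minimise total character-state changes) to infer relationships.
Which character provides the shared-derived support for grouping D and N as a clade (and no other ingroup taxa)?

Character polarity is set by the outgroup: the derived state is whichever differs from the outgroup's state, so for Character 1, Character 2 the derived state is '-', and for the remaining characters it is '+'.
Character 1 (derived state '-') is shared by D, M, and N — a synapomorphy uniting that clade.
Character 2 (derived state '-') is shared by D and N — a synapomorphy uniting that clade.
All ingroup taxa share the derived state '+' for Character 3; it defines the ingroup but does not resolve relationships within it.
Most parsimonious ingroup topology: (((D,N),M),K).
The clade {D, N} is supported by Character 2: its derived state '-' occurs in exactly those taxa and in no other taxon (including the outgroup).

Character 2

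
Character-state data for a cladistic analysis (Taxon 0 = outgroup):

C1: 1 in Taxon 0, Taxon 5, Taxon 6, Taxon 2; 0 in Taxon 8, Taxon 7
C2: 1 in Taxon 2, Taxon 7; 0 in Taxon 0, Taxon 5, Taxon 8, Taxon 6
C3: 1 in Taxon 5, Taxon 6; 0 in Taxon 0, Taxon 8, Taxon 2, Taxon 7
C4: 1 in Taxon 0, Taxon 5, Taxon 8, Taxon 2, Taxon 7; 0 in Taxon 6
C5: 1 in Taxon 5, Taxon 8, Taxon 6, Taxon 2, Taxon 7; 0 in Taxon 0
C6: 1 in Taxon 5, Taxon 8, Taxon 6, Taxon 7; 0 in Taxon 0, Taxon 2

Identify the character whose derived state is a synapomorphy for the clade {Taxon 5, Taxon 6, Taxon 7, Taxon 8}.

C6

Character polarity is set by the outgroup: the derived state is whichever differs from the outgroup's state, so for C1, C4 the derived state is '0', and for the remaining characters it is '1'.
Only Taxon 7 and Taxon 8 show the derived state '0' for C1, supporting them as a clade.
C2 (state '1') occurs in Taxon 2 and Taxon 7 but conflicts with the nesting implied by the other characters — most parsimoniously interpreted as homoplasy.
Only Taxon 5 and Taxon 6 show the derived state '1' for C3, supporting them as a clade.
C4 (derived state '0') is unique to Taxon 6 (autapomorphy; uninformative for grouping).
All ingroup taxa share the derived state '1' for C5; it defines the ingroup but does not resolve relationships within it.
Only Taxon 5, Taxon 6, Taxon 7, and Taxon 8 show the derived state '1' for C6, supporting them as a clade.
Most parsimonious ingroup topology: (((Taxon 5,Taxon 6),(Taxon 8,Taxon 7)),Taxon 2).
The clade {Taxon 5, Taxon 6, Taxon 7, Taxon 8} is supported by C6: its derived state '1' occurs in exactly those taxa and in no other taxon (including the outgroup).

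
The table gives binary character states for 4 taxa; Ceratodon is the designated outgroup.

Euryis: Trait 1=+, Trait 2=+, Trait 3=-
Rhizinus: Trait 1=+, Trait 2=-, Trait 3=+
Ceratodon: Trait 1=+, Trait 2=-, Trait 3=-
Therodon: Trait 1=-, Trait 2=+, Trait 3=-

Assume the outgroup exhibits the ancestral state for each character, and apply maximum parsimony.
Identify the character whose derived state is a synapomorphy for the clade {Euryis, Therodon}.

Character polarity is set by the outgroup: the derived state is whichever differs from the outgroup's state, so for Trait 1 the derived state is '-', and for the remaining characters it is '+'.
Trait 1: derived state '-' in Therodon only — an autapomorphy, so it tells us nothing about relationships among taxa.
Trait 2 (derived state '+') is shared by Euryis and Therodon — a synapomorphy uniting that clade.
Trait 3: derived state '+' in Rhizinus only — an autapomorphy, so it tells us nothing about relationships among taxa.
Most parsimonious ingroup topology: ((Therodon,Euryis),Rhizinus).
The clade {Euryis, Therodon} is supported by Trait 2: its derived state '+' occurs in exactly those taxa and in no other taxon (including the outgroup).

Trait 2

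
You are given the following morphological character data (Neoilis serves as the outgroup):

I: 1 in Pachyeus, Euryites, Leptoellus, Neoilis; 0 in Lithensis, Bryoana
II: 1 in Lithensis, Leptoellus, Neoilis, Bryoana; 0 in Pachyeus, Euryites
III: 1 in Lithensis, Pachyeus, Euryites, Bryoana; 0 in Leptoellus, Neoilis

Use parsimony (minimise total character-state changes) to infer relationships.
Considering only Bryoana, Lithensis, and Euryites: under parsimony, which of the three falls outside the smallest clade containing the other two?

Euryites

Character polarity is set by the outgroup: the derived state is whichever differs from the outgroup's state, so for I, II the derived state is '0', and for the remaining characters it is '1'.
Only Bryoana and Lithensis show the derived state '0' for I, supporting them as a clade.
Only Euryites and Pachyeus show the derived state '0' for II, supporting them as a clade.
III (derived state '1') is shared by Bryoana, Euryites, Lithensis, and Pachyeus — a synapomorphy uniting that clade.
Most parsimonious ingroup topology: (((Bryoana,Lithensis),(Pachyeus,Euryites)),Leptoellus).
Bryoana and Lithensis share a more recent common ancestor with each other than either does with Euryites, so Euryites is the least closely related of the three.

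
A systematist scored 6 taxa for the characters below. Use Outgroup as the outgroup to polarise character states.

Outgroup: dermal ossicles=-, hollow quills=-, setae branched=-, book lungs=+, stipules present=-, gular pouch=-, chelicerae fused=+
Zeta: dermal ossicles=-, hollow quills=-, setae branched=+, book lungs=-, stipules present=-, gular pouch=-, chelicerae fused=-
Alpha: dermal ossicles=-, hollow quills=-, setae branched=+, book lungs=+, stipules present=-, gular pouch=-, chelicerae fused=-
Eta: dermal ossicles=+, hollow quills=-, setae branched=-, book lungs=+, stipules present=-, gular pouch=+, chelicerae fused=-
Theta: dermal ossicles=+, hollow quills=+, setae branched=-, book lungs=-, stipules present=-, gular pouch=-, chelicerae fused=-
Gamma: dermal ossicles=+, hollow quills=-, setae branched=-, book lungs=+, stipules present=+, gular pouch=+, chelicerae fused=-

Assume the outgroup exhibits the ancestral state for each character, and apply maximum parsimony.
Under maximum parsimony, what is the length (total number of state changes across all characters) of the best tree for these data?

Character polarity is set by the outgroup: the derived state is whichever differs from the outgroup's state, so for book lungs, chelicerae fused the derived state is '-', and for the remaining characters it is '+'.
Only Eta, Gamma, and Theta show the derived state '+' for dermal ossicles, supporting them as a clade.
hollow quills (derived state '+') is unique to Theta (autapomorphy; uninformative for grouping).
setae branched (derived state '+') is shared by Alpha and Zeta — a synapomorphy uniting that clade.
book lungs (state '-') occurs in Theta and Zeta but conflicts with the nesting implied by the other characters — most parsimoniously interpreted as homoplasy.
stipules present (derived state '+') is unique to Gamma (autapomorphy; uninformative for grouping).
Only Eta and Gamma show the derived state '+' for gular pouch, supporting them as a clade.
chelicerae fused (derived state '-') is shared by all ingroup taxa — unites the whole ingroup.
Most parsimonious ingroup topology: ((Zeta,Alpha),((Eta,Gamma),Theta)).
Changes per character on this tree: dermal ossicles: 1; hollow quills: 1; setae branched: 1; book lungs: 2; stipules present: 1; gular pouch: 1; chelicerae fused: 1.
Total = 8.

8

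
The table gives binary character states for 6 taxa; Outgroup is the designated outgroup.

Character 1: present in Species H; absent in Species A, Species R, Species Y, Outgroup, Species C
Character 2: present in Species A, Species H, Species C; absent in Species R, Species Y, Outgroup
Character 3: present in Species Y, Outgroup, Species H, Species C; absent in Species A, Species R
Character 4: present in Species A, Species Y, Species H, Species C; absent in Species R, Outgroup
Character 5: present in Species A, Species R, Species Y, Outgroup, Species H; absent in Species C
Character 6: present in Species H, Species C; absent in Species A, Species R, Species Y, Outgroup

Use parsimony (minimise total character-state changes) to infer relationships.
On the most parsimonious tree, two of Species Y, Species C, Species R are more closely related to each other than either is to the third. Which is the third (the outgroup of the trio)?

Species R

Character polarity is set by the outgroup: the derived state is whichever differs from the outgroup's state, so for Character 3, Character 5 the derived state is 'absent', and for the remaining characters it is 'present'.
Character 1: derived state 'present' in Species H only — an autapomorphy, so it tells us nothing about relationships among taxa.
Character 2: derived state 'present' in Species A, Species C, and Species H only — synapomorphy for {Species A, Species C, Species H}.
Character 3 (state 'absent') occurs in Species A and Species R but conflicts with the nesting implied by the other characters — most parsimoniously interpreted as homoplasy.
Character 4: derived state 'present' in Species A, Species C, Species H, and Species Y only — synapomorphy for {Species A, Species C, Species H, Species Y}.
Character 5 (derived state 'absent') is unique to Species C (autapomorphy; uninformative for grouping).
Character 6 (derived state 'present') is shared by Species C and Species H — a synapomorphy uniting that clade.
Most parsimonious ingroup topology: (Species R,((Species A,(Species C,Species H)),Species Y)).
Species Y and Species C share a more recent common ancestor with each other than either does with Species R, so Species R is the least closely related of the three.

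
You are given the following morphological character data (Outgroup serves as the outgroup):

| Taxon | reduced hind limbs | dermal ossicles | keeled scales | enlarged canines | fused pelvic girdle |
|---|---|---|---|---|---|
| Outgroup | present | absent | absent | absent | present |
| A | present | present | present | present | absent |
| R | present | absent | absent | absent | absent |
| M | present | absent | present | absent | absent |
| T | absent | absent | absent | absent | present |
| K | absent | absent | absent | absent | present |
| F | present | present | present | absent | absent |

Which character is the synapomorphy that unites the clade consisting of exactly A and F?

Character polarity is set by the outgroup: the derived state is whichever differs from the outgroup's state, so for reduced hind limbs, fused pelvic girdle the derived state is 'absent', and for the remaining characters it is 'present'.
reduced hind limbs: derived state 'absent' in K and T only — synapomorphy for {K, T}.
Only A and F show the derived state 'present' for dermal ossicles, supporting them as a clade.
Only A, F, and M show the derived state 'present' for keeled scales, supporting them as a clade.
enlarged canines: derived state 'present' in A only — an autapomorphy, so it tells us nothing about relationships among taxa.
fused pelvic girdle (derived state 'absent') is shared by A, F, M, and R — a synapomorphy uniting that clade.
Most parsimonious ingroup topology: ((((A,F),M),R),(T,K)).
The clade {A, F} is supported by dermal ossicles: its derived state 'present' occurs in exactly those taxa and in no other taxon (including the outgroup).

dermal ossicles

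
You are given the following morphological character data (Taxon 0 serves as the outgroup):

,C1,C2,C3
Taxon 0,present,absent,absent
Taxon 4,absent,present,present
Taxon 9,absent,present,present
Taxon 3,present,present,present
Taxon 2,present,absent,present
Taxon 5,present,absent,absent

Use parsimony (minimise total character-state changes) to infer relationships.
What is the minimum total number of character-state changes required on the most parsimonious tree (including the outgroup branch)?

Character polarity is set by the outgroup: the derived state is whichever differs from the outgroup's state, so for C1 the derived state is 'absent', and for the remaining characters it is 'present'.
Only Taxon 4 and Taxon 9 show the derived state 'absent' for C1, supporting them as a clade.
C2 (derived state 'present') is shared by Taxon 3, Taxon 4, and Taxon 9 — a synapomorphy uniting that clade.
C3: derived state 'present' in Taxon 2, Taxon 3, Taxon 4, and Taxon 9 only — synapomorphy for {Taxon 2, Taxon 3, Taxon 4, Taxon 9}.
Most parsimonious ingroup topology: ((((Taxon 4,Taxon 9),Taxon 3),Taxon 2),Taxon 5).
Changes per character on this tree: C1: 1; C2: 1; C3: 1.
Total = 3.

3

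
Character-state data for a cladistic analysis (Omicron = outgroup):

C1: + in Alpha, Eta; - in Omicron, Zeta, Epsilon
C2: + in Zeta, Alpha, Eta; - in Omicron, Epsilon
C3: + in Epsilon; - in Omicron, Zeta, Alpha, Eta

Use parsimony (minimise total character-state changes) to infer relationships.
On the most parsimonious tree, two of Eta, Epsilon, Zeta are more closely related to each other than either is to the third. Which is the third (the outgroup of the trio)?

The outgroup has state '-' for every character, so '+' is the derived state throughout.
Only Alpha and Eta show the derived state '+' for C1, supporting them as a clade.
Only Alpha, Eta, and Zeta show the derived state '+' for C2, supporting them as a clade.
C3: derived state '+' in Epsilon only — an autapomorphy, so it tells us nothing about relationships among taxa.
Most parsimonious ingroup topology: ((Zeta,(Alpha,Eta)),Epsilon).
Eta and Zeta share a more recent common ancestor with each other than either does with Epsilon, so Epsilon is the least closely related of the three.

Epsilon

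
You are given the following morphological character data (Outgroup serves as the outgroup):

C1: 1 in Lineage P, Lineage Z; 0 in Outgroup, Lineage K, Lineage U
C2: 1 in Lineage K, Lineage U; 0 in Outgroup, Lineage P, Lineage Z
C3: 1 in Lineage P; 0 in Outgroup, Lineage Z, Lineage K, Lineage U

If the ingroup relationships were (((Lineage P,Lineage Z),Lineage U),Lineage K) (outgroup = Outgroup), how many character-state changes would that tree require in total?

Map each character onto (((Lineage P,Lineage Z),Lineage U),Lineage K) (rooted by Outgroup) and count the minimum state changes it requires (Fitch parsimony):
C1: 1; C2: 2; C3: 1.
Total tree length = 4.

4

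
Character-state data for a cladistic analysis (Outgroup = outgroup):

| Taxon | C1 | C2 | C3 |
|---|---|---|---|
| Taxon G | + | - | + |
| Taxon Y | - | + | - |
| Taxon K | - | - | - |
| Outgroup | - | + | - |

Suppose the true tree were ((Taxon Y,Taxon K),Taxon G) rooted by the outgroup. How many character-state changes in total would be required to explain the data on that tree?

4

Map each character onto ((Taxon Y,Taxon K),Taxon G) (rooted by Outgroup) and count the minimum state changes it requires (Fitch parsimony):
C1: 1; C2: 2; C3: 1.
Total tree length = 4.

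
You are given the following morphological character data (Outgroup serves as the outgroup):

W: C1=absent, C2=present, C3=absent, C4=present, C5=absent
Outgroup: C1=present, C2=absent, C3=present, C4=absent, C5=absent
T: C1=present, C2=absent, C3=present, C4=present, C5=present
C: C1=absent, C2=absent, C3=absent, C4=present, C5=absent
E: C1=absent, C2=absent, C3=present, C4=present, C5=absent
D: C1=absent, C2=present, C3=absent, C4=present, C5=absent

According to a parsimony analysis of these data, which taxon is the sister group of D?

W

Character polarity is set by the outgroup: the derived state is whichever differs from the outgroup's state, so for C1, C3 the derived state is 'absent', and for the remaining characters it is 'present'.
Only C, D, E, and W show the derived state 'absent' for C1, supporting them as a clade.
C2 (derived state 'present') is shared by D and W — a synapomorphy uniting that clade.
Only C, D, and W show the derived state 'absent' for C3, supporting them as a clade.
All ingroup taxa share the derived state 'present' for C4; it defines the ingroup but does not resolve relationships within it.
C5: derived state 'present' in T only — an autapomorphy, so it tells us nothing about relationships among taxa.
Most parsimonious ingroup topology: ((E,((D,W),C)),T).
D and W form a cherry on this tree, so they are sister taxa.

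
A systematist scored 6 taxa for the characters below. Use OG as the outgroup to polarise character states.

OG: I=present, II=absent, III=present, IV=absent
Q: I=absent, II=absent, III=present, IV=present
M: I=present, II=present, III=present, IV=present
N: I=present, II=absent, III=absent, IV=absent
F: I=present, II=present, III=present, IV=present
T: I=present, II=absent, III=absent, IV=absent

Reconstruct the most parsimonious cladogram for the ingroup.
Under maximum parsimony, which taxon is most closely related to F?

Character polarity is set by the outgroup: the derived state is whichever differs from the outgroup's state, so for I, III the derived state is 'absent', and for the remaining characters it is 'present'.
I: derived state 'absent' in Q only — an autapomorphy, so it tells us nothing about relationships among taxa.
Only F and M show the derived state 'present' for II, supporting them as a clade.
Only N and T show the derived state 'absent' for III, supporting them as a clade.
Only F, M, and Q show the derived state 'present' for IV, supporting them as a clade.
Most parsimonious ingroup topology: ((Q,(M,F)),(N,T)).
F and M form a cherry on this tree, so they are sister taxa.

M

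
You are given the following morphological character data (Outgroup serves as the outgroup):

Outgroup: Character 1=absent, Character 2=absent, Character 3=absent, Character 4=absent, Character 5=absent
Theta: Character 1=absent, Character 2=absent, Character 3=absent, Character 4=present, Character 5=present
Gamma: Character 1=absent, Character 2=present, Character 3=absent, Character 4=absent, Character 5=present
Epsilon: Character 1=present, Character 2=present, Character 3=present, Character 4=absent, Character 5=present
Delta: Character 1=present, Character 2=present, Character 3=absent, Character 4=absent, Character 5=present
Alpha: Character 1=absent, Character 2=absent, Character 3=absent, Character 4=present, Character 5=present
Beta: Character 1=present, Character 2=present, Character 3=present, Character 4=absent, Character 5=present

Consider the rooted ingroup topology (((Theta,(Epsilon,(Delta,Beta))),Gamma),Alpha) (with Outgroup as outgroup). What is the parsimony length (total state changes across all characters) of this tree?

8

Map each character onto (((Theta,(Epsilon,(Delta,Beta))),Gamma),Alpha) (rooted by Outgroup) and count the minimum state changes it requires (Fitch parsimony):
Character 1: 1; Character 2: 2; Character 3: 2; Character 4: 2; Character 5: 1.
Total tree length = 8.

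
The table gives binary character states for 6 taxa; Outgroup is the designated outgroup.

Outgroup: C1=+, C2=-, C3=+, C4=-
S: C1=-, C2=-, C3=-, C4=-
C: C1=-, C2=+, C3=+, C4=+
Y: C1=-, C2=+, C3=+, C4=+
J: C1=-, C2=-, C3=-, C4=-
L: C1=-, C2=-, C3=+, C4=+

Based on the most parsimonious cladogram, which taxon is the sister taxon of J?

S

Character polarity is set by the outgroup: the derived state is whichever differs from the outgroup's state, so for C1, C3 the derived state is '-', and for the remaining characters it is '+'.
All ingroup taxa share the derived state '-' for C1; it defines the ingroup but does not resolve relationships within it.
Only C and Y show the derived state '+' for C2, supporting them as a clade.
C3 (derived state '-') is shared by J and S — a synapomorphy uniting that clade.
C4 (derived state '+') is shared by C, L, and Y — a synapomorphy uniting that clade.
Most parsimonious ingroup topology: ((J,S),((C,Y),L)).
J and S form a cherry on this tree, so they are sister taxa.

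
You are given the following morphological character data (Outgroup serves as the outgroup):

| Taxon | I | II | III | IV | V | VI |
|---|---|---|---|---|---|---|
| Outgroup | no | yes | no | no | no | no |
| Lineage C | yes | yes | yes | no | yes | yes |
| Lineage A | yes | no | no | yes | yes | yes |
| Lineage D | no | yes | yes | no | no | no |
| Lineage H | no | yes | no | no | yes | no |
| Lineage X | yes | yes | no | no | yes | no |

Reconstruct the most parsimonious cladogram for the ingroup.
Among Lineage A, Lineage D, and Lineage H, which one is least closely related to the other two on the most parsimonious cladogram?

Character polarity is set by the outgroup: the derived state is whichever differs from the outgroup's state, so for II the derived state is 'no', and for the remaining characters it is 'yes'.
I: derived state 'yes' in Lineage A, Lineage C, and Lineage X only — synapomorphy for {Lineage A, Lineage C, Lineage X}.
II (derived state 'no') is unique to Lineage A (autapomorphy; uninformative for grouping).
III (state 'yes') occurs in Lineage C and Lineage D but conflicts with the nesting implied by the other characters — most parsimoniously interpreted as homoplasy.
IV (derived state 'yes') is unique to Lineage A (autapomorphy; uninformative for grouping).
V (derived state 'yes') is shared by Lineage A, Lineage C, Lineage H, and Lineage X — a synapomorphy uniting that clade.
VI: derived state 'yes' in Lineage A and Lineage C only — synapomorphy for {Lineage A, Lineage C}.
Most parsimonious ingroup topology: ((((Lineage C,Lineage A),Lineage X),Lineage H),Lineage D).
Lineage H and Lineage A share a more recent common ancestor with each other than either does with Lineage D, so Lineage D is the least closely related of the three.

Lineage D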